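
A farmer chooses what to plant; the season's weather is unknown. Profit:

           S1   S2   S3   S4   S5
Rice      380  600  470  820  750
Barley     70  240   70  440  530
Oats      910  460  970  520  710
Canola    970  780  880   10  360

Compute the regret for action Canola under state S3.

Best payoff under S3 is 970.
Regret = 970 − 880 = 90.

90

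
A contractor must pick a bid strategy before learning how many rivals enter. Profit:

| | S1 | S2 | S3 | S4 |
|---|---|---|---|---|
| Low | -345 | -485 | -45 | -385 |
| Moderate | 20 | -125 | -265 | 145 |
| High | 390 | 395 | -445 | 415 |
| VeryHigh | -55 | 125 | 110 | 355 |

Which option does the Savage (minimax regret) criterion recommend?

VeryHigh

Column bests: S1=390, S2=395, S3=110, S4=415.
Low regrets: 735, 880, 155, 800 → max 880
Moderate regrets: 370, 520, 375, 270 → max 520
High regrets: 0, 0, 555, 0 → max 555
VeryHigh regrets: 445, 270, 0, 60 → max 445
Smallest max regret = 445 → VeryHigh.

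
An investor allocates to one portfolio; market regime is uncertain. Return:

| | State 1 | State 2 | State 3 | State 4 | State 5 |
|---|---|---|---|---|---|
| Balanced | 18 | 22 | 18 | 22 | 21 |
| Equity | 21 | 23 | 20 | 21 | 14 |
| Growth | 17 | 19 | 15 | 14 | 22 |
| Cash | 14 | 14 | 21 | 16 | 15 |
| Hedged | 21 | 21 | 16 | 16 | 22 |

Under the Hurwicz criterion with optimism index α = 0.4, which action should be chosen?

Balanced: 0.4·22 + 0.6·18 = 19.6
Equity: 0.4·23 + 0.6·14 = 17.6
Growth: 0.4·22 + 0.6·14 = 17.2
Cash: 0.4·21 + 0.6·14 = 16.8
Hedged: 0.4·22 + 0.6·16 = 18.4
Highest Hurwicz score = 19.6 → Balanced.

Balanced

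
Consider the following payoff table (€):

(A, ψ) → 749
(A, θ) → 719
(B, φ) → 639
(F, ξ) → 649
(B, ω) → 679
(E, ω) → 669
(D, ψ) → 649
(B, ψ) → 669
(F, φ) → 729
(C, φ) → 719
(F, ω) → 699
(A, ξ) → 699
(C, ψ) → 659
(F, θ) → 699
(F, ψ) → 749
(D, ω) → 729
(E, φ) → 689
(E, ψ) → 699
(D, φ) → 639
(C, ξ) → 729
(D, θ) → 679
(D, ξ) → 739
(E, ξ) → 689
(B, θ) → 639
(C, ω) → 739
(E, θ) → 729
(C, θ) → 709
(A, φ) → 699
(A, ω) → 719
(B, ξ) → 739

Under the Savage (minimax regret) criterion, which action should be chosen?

A

Column bests: θ=729, φ=729, ψ=749, ω=739, ξ=739.
A regrets: 10, 30, 0, 20, 40 → max 40
B regrets: 90, 90, 80, 60, 0 → max 90
C regrets: 20, 10, 90, 0, 10 → max 90
D regrets: 50, 90, 100, 10, 0 → max 100
E regrets: 0, 40, 50, 70, 50 → max 70
F regrets: 30, 0, 0, 40, 90 → max 90
Smallest max regret = 40 → A.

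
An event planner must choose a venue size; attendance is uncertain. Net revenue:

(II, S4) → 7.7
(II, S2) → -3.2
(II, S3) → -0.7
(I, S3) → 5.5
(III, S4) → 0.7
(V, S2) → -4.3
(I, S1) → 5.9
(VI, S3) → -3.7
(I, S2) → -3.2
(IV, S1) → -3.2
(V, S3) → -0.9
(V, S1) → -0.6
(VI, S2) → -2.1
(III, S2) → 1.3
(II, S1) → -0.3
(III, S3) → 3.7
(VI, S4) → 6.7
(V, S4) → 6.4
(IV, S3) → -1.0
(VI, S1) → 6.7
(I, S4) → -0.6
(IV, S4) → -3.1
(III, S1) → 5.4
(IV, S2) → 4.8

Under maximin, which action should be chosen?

III

Row minima: I=-3.2, II=-3.2, III=0.7, IV=-3.2, V=-4.3, VI=-3.7
Best worst-case = 0.7 → III.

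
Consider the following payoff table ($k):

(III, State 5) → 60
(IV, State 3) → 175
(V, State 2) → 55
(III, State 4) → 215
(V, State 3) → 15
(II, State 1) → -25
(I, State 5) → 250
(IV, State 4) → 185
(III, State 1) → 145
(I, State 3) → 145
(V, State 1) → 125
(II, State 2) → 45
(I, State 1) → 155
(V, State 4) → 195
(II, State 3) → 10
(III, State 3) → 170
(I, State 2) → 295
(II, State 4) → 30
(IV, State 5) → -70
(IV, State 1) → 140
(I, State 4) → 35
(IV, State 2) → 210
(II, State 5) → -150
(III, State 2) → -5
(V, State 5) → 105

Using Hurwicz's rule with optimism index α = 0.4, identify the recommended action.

I

I: 0.4·295 + 0.6·35 = 139
II: 0.4·45 + 0.6·(-150) = -72
III: 0.4·215 + 0.6·(-5) = 83
IV: 0.4·210 + 0.6·(-70) = 42
V: 0.4·195 + 0.6·15 = 87
Highest Hurwicz score = 139 → I.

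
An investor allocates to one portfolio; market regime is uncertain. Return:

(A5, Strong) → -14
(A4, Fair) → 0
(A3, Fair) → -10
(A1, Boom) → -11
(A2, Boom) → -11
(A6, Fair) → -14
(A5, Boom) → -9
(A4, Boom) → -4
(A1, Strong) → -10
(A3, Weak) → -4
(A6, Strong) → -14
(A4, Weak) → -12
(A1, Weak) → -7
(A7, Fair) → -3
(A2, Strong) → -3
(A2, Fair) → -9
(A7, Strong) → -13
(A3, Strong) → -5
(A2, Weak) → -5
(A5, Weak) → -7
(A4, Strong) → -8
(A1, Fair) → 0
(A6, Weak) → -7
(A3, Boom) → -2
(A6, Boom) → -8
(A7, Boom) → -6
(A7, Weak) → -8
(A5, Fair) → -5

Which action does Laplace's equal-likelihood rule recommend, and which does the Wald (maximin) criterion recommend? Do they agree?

laplace → A3; maximin → A3 (agree)

Row averages: A1=-7, A2=-7, A3=-5.25, A4=-6, A5=-8.75, A6=-10.75, A7=-7.5
Highest average = -5.25 → A3.
Row minima: A1=-11, A2=-11, A3=-10, A4=-12, A5=-14, A6=-14, A7=-13
Best worst-case = -10 → A3.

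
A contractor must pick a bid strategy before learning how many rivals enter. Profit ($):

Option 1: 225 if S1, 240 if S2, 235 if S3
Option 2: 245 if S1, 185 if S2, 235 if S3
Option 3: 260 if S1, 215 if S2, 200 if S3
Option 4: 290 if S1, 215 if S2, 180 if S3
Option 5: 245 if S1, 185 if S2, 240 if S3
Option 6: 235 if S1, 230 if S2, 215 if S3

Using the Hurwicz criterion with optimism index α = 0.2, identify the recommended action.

Option 1

Option 1: 0.2·240 + 0.8·225 = 228
Option 2: 0.2·245 + 0.8·185 = 197
Option 3: 0.2·260 + 0.8·200 = 212
Option 4: 0.2·290 + 0.8·180 = 202
Option 5: 0.2·245 + 0.8·185 = 197
Option 6: 0.2·235 + 0.8·215 = 219
Highest Hurwicz score = 228 → Option 1.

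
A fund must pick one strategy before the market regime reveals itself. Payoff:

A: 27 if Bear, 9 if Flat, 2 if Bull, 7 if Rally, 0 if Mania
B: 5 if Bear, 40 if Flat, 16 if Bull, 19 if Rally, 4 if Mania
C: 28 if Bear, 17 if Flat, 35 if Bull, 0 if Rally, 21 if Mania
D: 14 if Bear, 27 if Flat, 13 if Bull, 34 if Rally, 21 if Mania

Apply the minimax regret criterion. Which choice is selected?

D

Column bests: Bear=28, Flat=40, Bull=35, Rally=34, Mania=21.
A regrets: 1, 31, 33, 27, 21 → max 33
B regrets: 23, 0, 19, 15, 17 → max 23
C regrets: 0, 23, 0, 34, 0 → max 34
D regrets: 14, 13, 22, 0, 0 → max 22
Smallest max regret = 22 → D.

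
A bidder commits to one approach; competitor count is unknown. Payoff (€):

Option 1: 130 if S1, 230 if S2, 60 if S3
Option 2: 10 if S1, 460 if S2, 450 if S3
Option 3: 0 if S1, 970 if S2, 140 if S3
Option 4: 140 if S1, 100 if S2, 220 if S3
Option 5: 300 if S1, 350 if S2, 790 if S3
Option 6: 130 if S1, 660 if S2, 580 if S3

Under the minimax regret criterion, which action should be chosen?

Column bests: S1=300, S2=970, S3=790.
Option 1 regrets: 170, 740, 730 → max 740
Option 2 regrets: 290, 510, 340 → max 510
Option 3 regrets: 300, 0, 650 → max 650
Option 4 regrets: 160, 870, 570 → max 870
Option 5 regrets: 0, 620, 0 → max 620
Option 6 regrets: 170, 310, 210 → max 310
Smallest max regret = 310 → Option 6.

Option 6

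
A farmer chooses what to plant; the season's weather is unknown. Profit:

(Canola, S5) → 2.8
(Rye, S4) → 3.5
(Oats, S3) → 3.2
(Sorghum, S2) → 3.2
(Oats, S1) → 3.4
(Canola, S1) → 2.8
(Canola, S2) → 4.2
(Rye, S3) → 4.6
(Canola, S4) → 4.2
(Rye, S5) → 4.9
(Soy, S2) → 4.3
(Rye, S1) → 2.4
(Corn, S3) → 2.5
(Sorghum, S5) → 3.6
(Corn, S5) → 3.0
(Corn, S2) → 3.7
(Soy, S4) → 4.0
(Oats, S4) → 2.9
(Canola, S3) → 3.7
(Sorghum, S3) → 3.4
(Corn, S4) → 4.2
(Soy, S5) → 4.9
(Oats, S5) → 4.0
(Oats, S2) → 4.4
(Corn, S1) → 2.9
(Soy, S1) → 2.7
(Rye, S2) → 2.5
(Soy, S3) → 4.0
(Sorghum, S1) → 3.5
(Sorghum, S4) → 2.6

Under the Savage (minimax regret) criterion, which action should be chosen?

Soy

Column bests: S1=3.5, S2=4.4, S3=4.6, S4=4.2, S5=4.9.
Soy regrets: 0.8, 0.1, 0.6, 0.2, 0.0 → max 0.8
Sorghum regrets: 0.0, 1.2, 1.2, 1.6, 1.3 → max 1.6
Oats regrets: 0.1, 0.0, 1.4, 1.3, 0.9 → max 1.4
Rye regrets: 1.1, 1.9, 0.0, 0.7, 0.0 → max 1.9
Canola regrets: 0.7, 0.2, 0.9, 0.0, 2.1 → max 2.1
Corn regrets: 0.6, 0.7, 2.1, 0.0, 1.9 → max 2.1
Smallest max regret = 0.8 → Soy.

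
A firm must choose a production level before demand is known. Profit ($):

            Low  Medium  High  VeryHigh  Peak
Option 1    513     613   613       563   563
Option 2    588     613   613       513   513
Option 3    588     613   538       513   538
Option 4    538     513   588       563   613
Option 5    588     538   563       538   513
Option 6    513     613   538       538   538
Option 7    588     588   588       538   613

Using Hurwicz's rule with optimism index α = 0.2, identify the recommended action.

Option 7

Option 1: 0.2·613 + 0.8·513 = 533
Option 2: 0.2·613 + 0.8·513 = 533
Option 3: 0.2·613 + 0.8·513 = 533
Option 4: 0.2·613 + 0.8·513 = 533
Option 5: 0.2·588 + 0.8·513 = 528
Option 6: 0.2·613 + 0.8·513 = 533
Option 7: 0.2·613 + 0.8·538 = 553
Highest Hurwicz score = 553 → Option 7.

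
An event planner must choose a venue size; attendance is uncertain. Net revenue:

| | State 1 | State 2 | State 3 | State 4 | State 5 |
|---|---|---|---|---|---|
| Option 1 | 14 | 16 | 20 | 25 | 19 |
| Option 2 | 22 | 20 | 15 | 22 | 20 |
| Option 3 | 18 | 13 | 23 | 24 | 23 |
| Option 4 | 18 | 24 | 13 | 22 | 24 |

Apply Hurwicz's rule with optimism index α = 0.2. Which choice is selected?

Option 1: 0.2·25 + 0.8·14 = 16.2
Option 2: 0.2·22 + 0.8·15 = 16.4
Option 3: 0.2·24 + 0.8·13 = 15.2
Option 4: 0.2·24 + 0.8·13 = 15.2
Highest Hurwicz score = 16.4 → Option 2.

Option 2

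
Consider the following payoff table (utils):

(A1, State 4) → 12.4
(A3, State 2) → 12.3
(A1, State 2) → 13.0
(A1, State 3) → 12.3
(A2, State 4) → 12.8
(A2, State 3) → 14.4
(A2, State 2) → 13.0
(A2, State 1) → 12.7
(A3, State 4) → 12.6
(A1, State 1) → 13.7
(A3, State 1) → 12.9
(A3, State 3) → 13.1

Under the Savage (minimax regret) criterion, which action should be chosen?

Column bests: State 1=13.7, State 2=13.0, State 3=14.4, State 4=12.8.
A1 regrets: 0.0, 0.0, 2.1, 0.4 → max 2.1
A2 regrets: 1.0, 0.0, 0.0, 0.0 → max 1.0
A3 regrets: 0.8, 0.7, 1.3, 0.2 → max 1.3
Smallest max regret = 1.0 → A2.

A2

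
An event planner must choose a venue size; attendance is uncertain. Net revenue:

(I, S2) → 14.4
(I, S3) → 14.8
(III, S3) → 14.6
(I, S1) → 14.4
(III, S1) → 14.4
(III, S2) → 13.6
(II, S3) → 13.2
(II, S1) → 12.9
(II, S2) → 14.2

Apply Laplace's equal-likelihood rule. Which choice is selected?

I

Row averages: I=218/15, II=403/30, III=14.2
Highest average = 218/15 → I.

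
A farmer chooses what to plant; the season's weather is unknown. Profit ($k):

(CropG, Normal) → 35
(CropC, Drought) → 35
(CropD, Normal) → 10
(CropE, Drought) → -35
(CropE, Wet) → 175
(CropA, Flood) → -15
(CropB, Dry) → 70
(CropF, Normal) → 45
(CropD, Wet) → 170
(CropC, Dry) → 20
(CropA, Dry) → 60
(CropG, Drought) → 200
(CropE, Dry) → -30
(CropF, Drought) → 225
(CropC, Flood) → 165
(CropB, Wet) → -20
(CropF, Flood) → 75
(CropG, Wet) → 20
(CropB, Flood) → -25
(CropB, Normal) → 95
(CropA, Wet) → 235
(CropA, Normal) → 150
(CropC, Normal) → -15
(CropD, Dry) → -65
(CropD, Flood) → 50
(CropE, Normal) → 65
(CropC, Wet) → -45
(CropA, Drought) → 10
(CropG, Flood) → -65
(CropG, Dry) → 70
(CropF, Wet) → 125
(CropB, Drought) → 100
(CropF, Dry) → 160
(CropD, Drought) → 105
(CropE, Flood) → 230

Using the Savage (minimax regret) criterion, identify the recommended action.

Column bests: Drought=225, Dry=160, Normal=150, Wet=235, Flood=230.
CropC regrets: 190, 140, 165, 280, 65 → max 280
CropA regrets: 215, 100, 0, 0, 245 → max 245
CropE regrets: 260, 190, 85, 60, 0 → max 260
CropG regrets: 25, 90, 115, 215, 295 → max 295
CropB regrets: 125, 90, 55, 255, 255 → max 255
CropD regrets: 120, 225, 140, 65, 180 → max 225
CropF regrets: 0, 0, 105, 110, 155 → max 155
Smallest max regret = 155 → CropF.

CropF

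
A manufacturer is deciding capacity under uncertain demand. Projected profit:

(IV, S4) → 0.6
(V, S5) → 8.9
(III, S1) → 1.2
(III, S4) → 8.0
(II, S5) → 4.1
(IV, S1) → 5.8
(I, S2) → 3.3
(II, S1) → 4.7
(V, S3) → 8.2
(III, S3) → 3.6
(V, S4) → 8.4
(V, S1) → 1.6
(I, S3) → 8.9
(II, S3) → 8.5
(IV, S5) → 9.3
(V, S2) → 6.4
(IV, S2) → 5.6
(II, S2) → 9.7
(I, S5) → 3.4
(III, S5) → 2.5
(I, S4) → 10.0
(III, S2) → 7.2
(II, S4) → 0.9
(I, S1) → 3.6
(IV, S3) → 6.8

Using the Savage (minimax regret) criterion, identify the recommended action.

V

Column bests: S1=5.8, S2=9.7, S3=8.9, S4=10.0, S5=9.3.
I regrets: 2.2, 6.4, 0.0, 0.0, 5.9 → max 6.4
II regrets: 1.1, 0.0, 0.4, 9.1, 5.2 → max 9.1
III regrets: 4.6, 2.5, 5.3, 2.0, 6.8 → max 6.8
IV regrets: 0.0, 4.1, 2.1, 9.4, 0.0 → max 9.4
V regrets: 4.2, 3.3, 0.7, 1.6, 0.4 → max 4.2
Smallest max regret = 4.2 → V.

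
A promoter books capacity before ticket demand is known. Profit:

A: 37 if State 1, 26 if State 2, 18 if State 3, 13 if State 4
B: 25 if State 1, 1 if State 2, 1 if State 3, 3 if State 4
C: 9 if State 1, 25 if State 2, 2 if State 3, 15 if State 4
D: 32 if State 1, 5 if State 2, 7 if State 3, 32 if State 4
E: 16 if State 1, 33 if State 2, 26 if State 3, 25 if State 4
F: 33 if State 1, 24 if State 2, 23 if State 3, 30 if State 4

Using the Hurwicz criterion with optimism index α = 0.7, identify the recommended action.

A: 0.7·37 + 0.3·13 = 29.8
B: 0.7·25 + 0.3·1 = 17.8
C: 0.7·25 + 0.3·2 = 18.1
D: 0.7·32 + 0.3·5 = 23.9
E: 0.7·33 + 0.3·16 = 27.9
F: 0.7·33 + 0.3·23 = 30
Highest Hurwicz score = 30 → F.

F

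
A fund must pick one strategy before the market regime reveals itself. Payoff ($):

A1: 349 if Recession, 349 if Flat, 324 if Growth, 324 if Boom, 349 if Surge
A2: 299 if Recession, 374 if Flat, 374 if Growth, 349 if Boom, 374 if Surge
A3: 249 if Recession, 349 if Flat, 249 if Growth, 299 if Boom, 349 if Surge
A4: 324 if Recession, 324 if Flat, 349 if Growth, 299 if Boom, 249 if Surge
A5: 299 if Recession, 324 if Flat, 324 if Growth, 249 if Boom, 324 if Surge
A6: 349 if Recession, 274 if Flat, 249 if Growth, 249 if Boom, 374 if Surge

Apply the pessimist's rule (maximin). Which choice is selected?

Row minima: A1=324, A2=299, A3=249, A4=249, A5=249, A6=249
Best worst-case = 324 → A1.

A1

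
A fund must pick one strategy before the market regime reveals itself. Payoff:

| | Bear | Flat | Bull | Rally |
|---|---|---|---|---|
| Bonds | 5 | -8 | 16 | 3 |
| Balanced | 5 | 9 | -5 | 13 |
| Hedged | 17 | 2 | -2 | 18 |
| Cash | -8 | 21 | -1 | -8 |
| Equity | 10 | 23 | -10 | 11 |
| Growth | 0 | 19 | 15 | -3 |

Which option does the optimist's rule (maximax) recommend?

Row maxima: Bonds=16, Balanced=13, Hedged=18, Cash=21, Equity=23, Growth=19
Best best-case = 23 → Equity.

Equity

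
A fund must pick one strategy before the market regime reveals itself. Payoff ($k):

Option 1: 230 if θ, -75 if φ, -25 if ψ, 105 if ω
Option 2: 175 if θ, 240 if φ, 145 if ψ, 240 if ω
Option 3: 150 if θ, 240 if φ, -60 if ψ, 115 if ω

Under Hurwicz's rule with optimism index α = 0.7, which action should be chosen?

Option 1: 0.7·230 + 0.3·(-75) = 138.5
Option 2: 0.7·240 + 0.3·145 = 211.5
Option 3: 0.7·240 + 0.3·(-60) = 150
Highest Hurwicz score = 211.5 → Option 2.

Option 2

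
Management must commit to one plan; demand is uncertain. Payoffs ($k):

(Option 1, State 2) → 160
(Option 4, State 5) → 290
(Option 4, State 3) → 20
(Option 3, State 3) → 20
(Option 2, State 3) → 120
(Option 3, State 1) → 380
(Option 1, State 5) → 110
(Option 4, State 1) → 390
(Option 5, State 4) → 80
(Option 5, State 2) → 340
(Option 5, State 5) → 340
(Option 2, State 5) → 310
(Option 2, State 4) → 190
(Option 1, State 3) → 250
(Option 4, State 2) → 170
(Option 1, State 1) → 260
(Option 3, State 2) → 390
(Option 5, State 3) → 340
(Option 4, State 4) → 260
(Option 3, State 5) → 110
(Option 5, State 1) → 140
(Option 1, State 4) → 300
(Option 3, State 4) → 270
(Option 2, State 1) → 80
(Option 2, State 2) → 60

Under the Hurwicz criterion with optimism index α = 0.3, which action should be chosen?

Option 1: 0.3·300 + 0.7·110 = 167
Option 2: 0.3·310 + 0.7·60 = 135
Option 3: 0.3·390 + 0.7·20 = 131
Option 4: 0.3·390 + 0.7·20 = 131
Option 5: 0.3·340 + 0.7·80 = 158
Highest Hurwicz score = 167 → Option 1.

Option 1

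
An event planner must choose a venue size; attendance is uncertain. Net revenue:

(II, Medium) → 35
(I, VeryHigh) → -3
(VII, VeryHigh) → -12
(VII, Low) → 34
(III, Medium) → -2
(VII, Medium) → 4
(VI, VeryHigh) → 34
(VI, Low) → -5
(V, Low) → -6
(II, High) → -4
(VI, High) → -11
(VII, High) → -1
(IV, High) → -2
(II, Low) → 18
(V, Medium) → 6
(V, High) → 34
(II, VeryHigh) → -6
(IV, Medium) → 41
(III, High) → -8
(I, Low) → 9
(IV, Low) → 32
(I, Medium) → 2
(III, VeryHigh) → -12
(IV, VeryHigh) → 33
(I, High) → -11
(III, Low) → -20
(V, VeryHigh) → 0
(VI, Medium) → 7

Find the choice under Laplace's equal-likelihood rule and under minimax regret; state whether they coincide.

laplace → IV; minimax regret → IV (agree)

Row averages: I=-0.75, II=10.75, III=-10.5, IV=26, V=8.5, VI=6.25, VII=6.25
Highest average = 26 → IV.
Column bests: Low=34, Medium=41, High=34, VeryHigh=34.
I regrets: 25, 39, 45, 37 → max 45
II regrets: 16, 6, 38, 40 → max 40
III regrets: 54, 43, 42, 46 → max 54
IV regrets: 2, 0, 36, 1 → max 36
V regrets: 40, 35, 0, 34 → max 40
VI regrets: 39, 34, 45, 0 → max 45
VII regrets: 0, 37, 35, 46 → max 46
Smallest max regret = 36 → IV.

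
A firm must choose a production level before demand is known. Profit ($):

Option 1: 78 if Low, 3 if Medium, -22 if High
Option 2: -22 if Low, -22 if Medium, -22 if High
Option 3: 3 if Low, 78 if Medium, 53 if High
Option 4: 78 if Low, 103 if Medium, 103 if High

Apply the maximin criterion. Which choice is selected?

Option 4

Row minima: Option 1=-22, Option 2=-22, Option 3=3, Option 4=78
Best worst-case = 78 → Option 4.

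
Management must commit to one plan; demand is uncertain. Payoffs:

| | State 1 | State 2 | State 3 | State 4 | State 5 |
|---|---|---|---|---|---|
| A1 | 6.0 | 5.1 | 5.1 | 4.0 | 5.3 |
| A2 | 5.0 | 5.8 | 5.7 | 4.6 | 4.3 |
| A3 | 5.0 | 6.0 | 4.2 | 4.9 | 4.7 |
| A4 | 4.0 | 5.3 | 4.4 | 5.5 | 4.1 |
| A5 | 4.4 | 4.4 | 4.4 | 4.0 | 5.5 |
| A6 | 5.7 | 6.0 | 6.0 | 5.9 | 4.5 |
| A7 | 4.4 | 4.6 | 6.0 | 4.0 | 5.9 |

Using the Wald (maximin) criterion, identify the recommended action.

Row minima: A1=4.0, A2=4.3, A3=4.2, A4=4.0, A5=4.0, A6=4.5, A7=4.0
Best worst-case = 4.5 → A6.

A6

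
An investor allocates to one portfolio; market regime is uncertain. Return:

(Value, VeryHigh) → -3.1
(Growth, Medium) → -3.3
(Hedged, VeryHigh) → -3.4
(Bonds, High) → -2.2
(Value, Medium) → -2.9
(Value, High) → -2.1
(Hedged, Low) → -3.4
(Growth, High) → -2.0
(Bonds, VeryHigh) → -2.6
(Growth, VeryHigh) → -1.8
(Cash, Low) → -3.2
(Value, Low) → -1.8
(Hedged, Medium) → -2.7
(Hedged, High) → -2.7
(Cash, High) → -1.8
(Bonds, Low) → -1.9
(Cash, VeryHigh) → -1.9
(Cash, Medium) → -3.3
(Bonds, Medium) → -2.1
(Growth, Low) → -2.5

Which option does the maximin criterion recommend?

Row minima: Growth=-3.3, Value=-3.1, Hedged=-3.4, Cash=-3.3, Bonds=-2.6
Best worst-case = -2.6 → Bonds.

Bonds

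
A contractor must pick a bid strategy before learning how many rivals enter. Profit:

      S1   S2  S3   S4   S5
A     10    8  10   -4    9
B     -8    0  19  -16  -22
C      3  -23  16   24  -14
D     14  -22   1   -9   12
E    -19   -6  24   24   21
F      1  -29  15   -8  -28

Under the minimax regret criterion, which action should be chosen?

Column bests: S1=14, S2=8, S3=24, S4=24, S5=21.
A regrets: 4, 0, 14, 28, 12 → max 28
B regrets: 22, 8, 5, 40, 43 → max 43
C regrets: 11, 31, 8, 0, 35 → max 35
D regrets: 0, 30, 23, 33, 9 → max 33
E regrets: 33, 14, 0, 0, 0 → max 33
F regrets: 13, 37, 9, 32, 49 → max 49
Smallest max regret = 28 → A.

A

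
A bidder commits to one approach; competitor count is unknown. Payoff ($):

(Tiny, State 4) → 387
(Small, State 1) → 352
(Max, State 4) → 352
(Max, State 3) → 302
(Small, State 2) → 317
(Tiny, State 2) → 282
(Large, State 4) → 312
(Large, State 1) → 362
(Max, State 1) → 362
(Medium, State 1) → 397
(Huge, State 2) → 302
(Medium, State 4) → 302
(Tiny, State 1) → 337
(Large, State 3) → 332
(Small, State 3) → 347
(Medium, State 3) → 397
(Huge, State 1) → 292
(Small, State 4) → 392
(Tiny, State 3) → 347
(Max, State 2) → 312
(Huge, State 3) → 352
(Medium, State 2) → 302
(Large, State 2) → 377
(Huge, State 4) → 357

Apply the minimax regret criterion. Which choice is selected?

Column bests: State 1=397, State 2=377, State 3=397, State 4=392.
Tiny regrets: 60, 95, 50, 5 → max 95
Small regrets: 45, 60, 50, 0 → max 60
Medium regrets: 0, 75, 0, 90 → max 90
Large regrets: 35, 0, 65, 80 → max 80
Huge regrets: 105, 75, 45, 35 → max 105
Max regrets: 35, 65, 95, 40 → max 95
Smallest max regret = 60 → Small.

Small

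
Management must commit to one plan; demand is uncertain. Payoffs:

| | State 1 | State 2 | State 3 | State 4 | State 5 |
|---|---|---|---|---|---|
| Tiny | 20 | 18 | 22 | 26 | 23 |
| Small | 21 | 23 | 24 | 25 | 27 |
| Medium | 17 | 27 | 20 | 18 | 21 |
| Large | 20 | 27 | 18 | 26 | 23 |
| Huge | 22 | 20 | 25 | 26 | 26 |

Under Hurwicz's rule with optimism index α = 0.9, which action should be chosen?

Small

Tiny: 0.9·26 + 0.1·18 = 25.2
Small: 0.9·27 + 0.1·21 = 26.4
Medium: 0.9·27 + 0.1·17 = 26
Large: 0.9·27 + 0.1·18 = 26.1
Huge: 0.9·26 + 0.1·20 = 25.4
Highest Hurwicz score = 26.4 → Small.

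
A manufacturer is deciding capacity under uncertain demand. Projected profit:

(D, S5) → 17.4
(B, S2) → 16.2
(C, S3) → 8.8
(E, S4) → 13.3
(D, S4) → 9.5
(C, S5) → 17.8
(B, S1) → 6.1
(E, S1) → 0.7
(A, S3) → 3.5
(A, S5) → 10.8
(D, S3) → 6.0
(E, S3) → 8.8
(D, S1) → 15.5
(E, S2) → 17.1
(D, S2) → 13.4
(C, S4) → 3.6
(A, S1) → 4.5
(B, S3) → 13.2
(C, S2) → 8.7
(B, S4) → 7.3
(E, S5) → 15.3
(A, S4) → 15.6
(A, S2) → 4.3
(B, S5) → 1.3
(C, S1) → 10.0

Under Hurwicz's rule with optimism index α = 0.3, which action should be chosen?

A: 0.3·15.6 + 0.7·3.5 = 7.13
B: 0.3·16.2 + 0.7·1.3 = 5.77
C: 0.3·17.8 + 0.7·3.6 = 7.86
D: 0.3·17.4 + 0.7·6.0 = 9.42
E: 0.3·17.1 + 0.7·0.7 = 5.62
Highest Hurwicz score = 9.42 → D.

D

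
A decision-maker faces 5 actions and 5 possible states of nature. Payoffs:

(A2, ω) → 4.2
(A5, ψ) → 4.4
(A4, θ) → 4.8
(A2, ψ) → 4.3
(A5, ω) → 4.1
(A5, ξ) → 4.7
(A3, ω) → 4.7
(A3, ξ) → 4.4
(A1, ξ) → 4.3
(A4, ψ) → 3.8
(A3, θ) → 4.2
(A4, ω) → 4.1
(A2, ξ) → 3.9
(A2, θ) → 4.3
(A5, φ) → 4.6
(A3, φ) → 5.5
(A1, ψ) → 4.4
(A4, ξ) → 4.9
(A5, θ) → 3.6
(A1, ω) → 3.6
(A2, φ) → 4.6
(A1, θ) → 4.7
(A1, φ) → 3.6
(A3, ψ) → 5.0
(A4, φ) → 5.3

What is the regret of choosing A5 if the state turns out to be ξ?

0.2

Best payoff under ξ is 4.9.
Regret = 4.9 − 4.7 = 0.2.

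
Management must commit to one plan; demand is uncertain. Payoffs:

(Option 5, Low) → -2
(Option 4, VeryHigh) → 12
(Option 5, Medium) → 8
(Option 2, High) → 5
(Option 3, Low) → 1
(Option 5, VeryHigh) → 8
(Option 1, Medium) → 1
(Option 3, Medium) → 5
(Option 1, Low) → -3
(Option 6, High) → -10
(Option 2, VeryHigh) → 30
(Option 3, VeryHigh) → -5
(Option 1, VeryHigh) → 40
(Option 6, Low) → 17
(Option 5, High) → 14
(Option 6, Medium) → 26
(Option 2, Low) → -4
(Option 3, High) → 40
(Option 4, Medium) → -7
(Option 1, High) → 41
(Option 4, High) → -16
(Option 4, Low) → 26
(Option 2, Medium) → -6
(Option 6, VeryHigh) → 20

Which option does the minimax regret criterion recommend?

Column bests: Low=26, Medium=26, High=41, VeryHigh=40.
Option 1 regrets: 29, 25, 0, 0 → max 29
Option 2 regrets: 30, 32, 36, 10 → max 36
Option 3 regrets: 25, 21, 1, 45 → max 45
Option 4 regrets: 0, 33, 57, 28 → max 57
Option 5 regrets: 28, 18, 27, 32 → max 32
Option 6 regrets: 9, 0, 51, 20 → max 51
Smallest max regret = 29 → Option 1.

Option 1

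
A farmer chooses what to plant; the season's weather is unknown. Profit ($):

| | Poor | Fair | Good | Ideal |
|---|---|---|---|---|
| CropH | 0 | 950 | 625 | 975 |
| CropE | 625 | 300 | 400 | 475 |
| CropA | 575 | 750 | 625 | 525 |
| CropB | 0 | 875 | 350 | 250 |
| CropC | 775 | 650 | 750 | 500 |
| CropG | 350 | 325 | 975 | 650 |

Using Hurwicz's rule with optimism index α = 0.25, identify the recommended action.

CropA

CropH: 0.25·975 + 0.75·0 = 243.75
CropE: 0.25·625 + 0.75·300 = 381.25
CropA: 0.25·750 + 0.75·525 = 581.25
CropB: 0.25·875 + 0.75·0 = 218.75
CropC: 0.25·775 + 0.75·500 = 568.75
CropG: 0.25·975 + 0.75·325 = 487.5
Highest Hurwicz score = 581.25 → CropA.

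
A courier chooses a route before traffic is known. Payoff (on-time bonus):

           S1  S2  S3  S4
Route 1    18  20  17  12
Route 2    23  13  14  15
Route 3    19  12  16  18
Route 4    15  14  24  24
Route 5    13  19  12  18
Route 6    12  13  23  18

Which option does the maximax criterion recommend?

Route 4

Row maxima: Route 1=20, Route 2=23, Route 3=19, Route 4=24, Route 5=19, Route 6=23
Best best-case = 24 → Route 4.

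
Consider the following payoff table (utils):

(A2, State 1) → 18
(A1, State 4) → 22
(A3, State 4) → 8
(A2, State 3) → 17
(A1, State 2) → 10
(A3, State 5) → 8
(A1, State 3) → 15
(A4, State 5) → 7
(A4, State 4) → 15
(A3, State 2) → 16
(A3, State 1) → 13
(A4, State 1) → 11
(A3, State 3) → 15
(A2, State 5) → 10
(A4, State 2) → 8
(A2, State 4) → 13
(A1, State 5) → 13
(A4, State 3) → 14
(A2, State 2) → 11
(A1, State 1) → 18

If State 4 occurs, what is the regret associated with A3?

14

Best payoff under State 4 is 22.
Regret = 22 − 8 = 14.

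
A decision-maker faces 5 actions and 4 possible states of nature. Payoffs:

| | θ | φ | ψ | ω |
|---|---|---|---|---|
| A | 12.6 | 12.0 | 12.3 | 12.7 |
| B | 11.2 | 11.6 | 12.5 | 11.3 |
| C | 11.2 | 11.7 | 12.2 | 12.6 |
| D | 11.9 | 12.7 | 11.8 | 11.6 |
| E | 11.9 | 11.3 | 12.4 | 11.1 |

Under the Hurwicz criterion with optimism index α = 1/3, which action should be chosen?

A

A: 1/3·12.7 + 2/3·12.0 = 367/30
B: 1/3·12.5 + 2/3·11.2 = 349/30
C: 1/3·12.6 + 2/3·11.2 = 35/3
D: 1/3·12.7 + 2/3·11.6 = 359/30
E: 1/3·12.4 + 2/3·11.1 = 173/15
Highest Hurwicz score = 367/30 → A.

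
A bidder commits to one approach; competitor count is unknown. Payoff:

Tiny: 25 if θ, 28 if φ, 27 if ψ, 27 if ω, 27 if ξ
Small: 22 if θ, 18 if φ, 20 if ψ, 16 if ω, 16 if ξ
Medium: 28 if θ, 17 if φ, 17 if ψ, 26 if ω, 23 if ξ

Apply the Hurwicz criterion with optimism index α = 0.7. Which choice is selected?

Tiny: 0.7·28 + 0.3·25 = 27.1
Small: 0.7·22 + 0.3·16 = 20.2
Medium: 0.7·28 + 0.3·17 = 24.7
Highest Hurwicz score = 27.1 → Tiny.

Tiny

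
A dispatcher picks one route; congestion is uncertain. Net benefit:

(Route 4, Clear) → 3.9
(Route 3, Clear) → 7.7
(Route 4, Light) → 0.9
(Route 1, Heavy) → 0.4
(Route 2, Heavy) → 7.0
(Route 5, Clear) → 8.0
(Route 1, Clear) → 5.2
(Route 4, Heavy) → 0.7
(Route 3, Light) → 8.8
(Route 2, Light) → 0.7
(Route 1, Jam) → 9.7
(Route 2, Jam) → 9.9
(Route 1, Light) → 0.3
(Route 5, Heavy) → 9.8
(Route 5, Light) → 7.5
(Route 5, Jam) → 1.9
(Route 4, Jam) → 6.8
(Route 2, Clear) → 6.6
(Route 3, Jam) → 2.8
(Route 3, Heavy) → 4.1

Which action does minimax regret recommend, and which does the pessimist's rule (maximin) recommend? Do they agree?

minimax regret → Route 3; maximin → Route 3 (agree)

Column bests: Clear=8.0, Light=8.8, Heavy=9.8, Jam=9.9.
Route 1 regrets: 2.8, 8.5, 9.4, 0.2 → max 9.4
Route 2 regrets: 1.4, 8.1, 2.8, 0.0 → max 8.1
Route 3 regrets: 0.3, 0.0, 5.7, 7.1 → max 7.1
Route 4 regrets: 4.1, 7.9, 9.1, 3.1 → max 9.1
Route 5 regrets: 0.0, 1.3, 0.0, 8.0 → max 8.0
Smallest max regret = 7.1 → Route 3.
Row minima: Route 1=0.3, Route 2=0.7, Route 3=2.8, Route 4=0.7, Route 5=1.9
Best worst-case = 2.8 → Route 3.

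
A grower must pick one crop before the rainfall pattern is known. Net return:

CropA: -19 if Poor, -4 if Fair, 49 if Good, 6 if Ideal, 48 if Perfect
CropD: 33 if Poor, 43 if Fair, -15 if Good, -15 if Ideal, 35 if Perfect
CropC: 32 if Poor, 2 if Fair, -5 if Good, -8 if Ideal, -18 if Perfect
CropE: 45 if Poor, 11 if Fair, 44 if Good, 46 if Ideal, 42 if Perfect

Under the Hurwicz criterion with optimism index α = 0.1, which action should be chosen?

CropE

CropA: 0.1·49 + 0.9·(-19) = -12.2
CropD: 0.1·43 + 0.9·(-15) = -9.2
CropC: 0.1·32 + 0.9·(-18) = -13
CropE: 0.1·46 + 0.9·11 = 14.5
Highest Hurwicz score = 14.5 → CropE.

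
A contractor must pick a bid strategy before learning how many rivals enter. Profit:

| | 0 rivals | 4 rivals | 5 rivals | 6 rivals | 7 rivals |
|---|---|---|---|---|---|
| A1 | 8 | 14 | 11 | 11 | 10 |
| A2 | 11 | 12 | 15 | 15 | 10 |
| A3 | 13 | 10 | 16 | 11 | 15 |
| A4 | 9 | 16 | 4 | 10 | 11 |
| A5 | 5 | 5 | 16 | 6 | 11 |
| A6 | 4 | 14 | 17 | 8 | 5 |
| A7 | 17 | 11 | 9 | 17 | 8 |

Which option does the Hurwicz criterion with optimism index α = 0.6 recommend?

A3

A1: 0.6·14 + 0.4·8 = 11.6
A2: 0.6·15 + 0.4·10 = 13
A3: 0.6·16 + 0.4·10 = 13.6
A4: 0.6·16 + 0.4·4 = 11.2
A5: 0.6·16 + 0.4·5 = 11.6
A6: 0.6·17 + 0.4·4 = 11.8
A7: 0.6·17 + 0.4·8 = 13.4
Highest Hurwicz score = 13.6 → A3.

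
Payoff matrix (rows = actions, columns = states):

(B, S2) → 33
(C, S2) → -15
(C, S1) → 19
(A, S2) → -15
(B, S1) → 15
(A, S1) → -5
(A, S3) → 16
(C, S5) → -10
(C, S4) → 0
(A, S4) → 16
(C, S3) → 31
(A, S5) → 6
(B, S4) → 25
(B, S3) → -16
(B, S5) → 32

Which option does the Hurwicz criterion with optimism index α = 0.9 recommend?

A: 0.9·16 + 0.1·(-15) = 12.9
B: 0.9·33 + 0.1·(-16) = 28.1
C: 0.9·31 + 0.1·(-15) = 26.4
Highest Hurwicz score = 28.1 → B.

B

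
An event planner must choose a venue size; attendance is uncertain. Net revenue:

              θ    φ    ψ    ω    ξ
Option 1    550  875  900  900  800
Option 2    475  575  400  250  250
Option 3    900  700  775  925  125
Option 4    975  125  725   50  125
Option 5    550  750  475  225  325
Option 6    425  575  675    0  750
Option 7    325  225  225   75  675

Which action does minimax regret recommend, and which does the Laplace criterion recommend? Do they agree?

minimax regret → Option 1; laplace → Option 1 (agree)

Column bests: θ=975, φ=875, ψ=900, ω=925, ξ=800.
Option 1 regrets: 425, 0, 0, 25, 0 → max 425
Option 2 regrets: 500, 300, 500, 675, 550 → max 675
Option 3 regrets: 75, 175, 125, 0, 675 → max 675
Option 4 regrets: 0, 750, 175, 875, 675 → max 875
Option 5 regrets: 425, 125, 425, 700, 475 → max 700
Option 6 regrets: 550, 300, 225, 925, 50 → max 925
Option 7 regrets: 650, 650, 675, 850, 125 → max 850
Smallest max regret = 425 → Option 1.
Row averages: Option 1=805, Option 2=390, Option 3=685, Option 4=400, Option 5=465, Option 6=485, Option 7=305
Highest average = 805 → Option 1.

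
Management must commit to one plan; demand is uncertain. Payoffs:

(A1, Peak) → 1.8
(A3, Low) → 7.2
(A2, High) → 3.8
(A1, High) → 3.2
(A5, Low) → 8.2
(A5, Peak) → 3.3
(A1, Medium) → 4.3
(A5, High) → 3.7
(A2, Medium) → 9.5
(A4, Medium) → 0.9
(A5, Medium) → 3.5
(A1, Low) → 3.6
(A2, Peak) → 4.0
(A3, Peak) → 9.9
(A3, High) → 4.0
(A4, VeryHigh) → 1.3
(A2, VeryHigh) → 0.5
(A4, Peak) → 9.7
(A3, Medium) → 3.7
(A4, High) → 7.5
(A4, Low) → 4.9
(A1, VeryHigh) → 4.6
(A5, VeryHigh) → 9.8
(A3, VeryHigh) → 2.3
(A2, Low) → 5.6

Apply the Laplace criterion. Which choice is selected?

Row averages: A1=3.5, A2=4.68, A3=5.42, A4=4.86, A5=5.7
Highest average = 5.7 → A5.

A5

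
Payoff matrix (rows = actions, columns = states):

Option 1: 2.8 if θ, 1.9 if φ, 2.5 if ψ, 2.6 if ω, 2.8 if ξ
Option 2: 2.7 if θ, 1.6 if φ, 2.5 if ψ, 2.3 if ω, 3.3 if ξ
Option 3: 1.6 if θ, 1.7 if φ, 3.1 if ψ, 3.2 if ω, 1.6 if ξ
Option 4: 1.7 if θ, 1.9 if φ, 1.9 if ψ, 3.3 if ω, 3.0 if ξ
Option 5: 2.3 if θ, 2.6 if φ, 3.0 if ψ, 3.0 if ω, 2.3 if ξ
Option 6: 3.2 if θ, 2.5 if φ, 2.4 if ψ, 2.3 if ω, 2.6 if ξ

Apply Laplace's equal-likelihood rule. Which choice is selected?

Row averages: Option 1=2.52, Option 2=2.48, Option 3=2.24, Option 4=2.36, Option 5=2.64, Option 6=2.6
Highest average = 2.64 → Option 5.

Option 5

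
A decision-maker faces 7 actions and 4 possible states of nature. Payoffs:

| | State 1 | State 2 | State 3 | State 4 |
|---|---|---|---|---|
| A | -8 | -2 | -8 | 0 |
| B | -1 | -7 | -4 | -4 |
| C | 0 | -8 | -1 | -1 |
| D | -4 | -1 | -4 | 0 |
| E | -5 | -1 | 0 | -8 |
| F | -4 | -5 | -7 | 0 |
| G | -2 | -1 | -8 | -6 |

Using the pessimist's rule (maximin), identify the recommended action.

D

Row minima: A=-8, B=-7, C=-8, D=-4, E=-8, F=-7, G=-8
Best worst-case = -4 → D.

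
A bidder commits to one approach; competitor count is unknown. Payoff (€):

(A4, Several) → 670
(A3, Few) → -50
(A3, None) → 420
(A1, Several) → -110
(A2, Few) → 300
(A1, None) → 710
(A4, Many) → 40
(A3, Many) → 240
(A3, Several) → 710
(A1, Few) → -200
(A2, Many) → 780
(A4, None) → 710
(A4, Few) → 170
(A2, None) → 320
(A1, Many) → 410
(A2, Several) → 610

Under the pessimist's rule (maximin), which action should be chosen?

Row minima: A1=-200, A2=300, A3=-50, A4=40
Best worst-case = 300 → A2.

A2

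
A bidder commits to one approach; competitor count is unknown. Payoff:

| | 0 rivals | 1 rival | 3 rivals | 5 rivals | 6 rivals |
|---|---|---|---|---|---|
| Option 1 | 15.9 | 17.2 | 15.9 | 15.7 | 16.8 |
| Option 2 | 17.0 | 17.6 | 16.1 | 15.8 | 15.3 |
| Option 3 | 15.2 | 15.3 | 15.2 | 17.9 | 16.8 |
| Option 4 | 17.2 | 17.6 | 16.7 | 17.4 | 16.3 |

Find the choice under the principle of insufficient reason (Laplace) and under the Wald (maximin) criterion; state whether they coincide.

laplace → Option 4; maximin → Option 4 (agree)

Row averages: Option 1=16.3, Option 2=16.36, Option 3=16.08, Option 4=17.04
Highest average = 17.04 → Option 4.
Row minima: Option 1=15.7, Option 2=15.3, Option 3=15.2, Option 4=16.3
Best worst-case = 16.3 → Option 4.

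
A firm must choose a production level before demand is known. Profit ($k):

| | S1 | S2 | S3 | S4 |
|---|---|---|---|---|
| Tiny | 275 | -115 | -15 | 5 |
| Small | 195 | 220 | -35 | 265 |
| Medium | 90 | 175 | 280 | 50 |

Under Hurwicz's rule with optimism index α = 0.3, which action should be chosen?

Medium

Tiny: 0.3·275 + 0.7·(-115) = 2
Small: 0.3·265 + 0.7·(-35) = 55
Medium: 0.3·280 + 0.7·50 = 119
Highest Hurwicz score = 119 → Medium.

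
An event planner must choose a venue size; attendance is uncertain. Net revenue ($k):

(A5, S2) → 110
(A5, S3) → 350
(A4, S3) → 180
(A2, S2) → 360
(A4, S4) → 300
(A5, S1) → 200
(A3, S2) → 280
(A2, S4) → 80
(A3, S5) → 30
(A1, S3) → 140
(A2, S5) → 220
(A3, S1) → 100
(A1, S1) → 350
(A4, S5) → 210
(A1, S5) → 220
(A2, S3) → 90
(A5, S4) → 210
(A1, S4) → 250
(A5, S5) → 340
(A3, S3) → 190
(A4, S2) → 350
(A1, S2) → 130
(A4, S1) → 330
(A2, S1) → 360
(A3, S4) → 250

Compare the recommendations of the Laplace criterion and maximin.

Row averages: A1=218, A2=222, A3=170, A4=274, A5=242
Highest average = 274 → A4.
Row minima: A1=130, A2=80, A3=30, A4=180, A5=110
Best worst-case = 180 → A4.

laplace → A4; maximin → A4 (agree)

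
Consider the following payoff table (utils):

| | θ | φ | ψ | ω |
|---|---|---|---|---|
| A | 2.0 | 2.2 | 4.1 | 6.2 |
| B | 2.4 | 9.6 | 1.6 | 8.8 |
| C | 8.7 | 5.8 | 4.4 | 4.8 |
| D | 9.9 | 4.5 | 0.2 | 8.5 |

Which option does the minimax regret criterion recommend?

Column bests: θ=9.9, φ=9.6, ψ=4.4, ω=8.8.
A regrets: 7.9, 7.4, 0.3, 2.6 → max 7.9
B regrets: 7.5, 0.0, 2.8, 0.0 → max 7.5
C regrets: 1.2, 3.8, 0.0, 4.0 → max 4.0
D regrets: 0.0, 5.1, 4.2, 0.3 → max 5.1
Smallest max regret = 4.0 → C.

C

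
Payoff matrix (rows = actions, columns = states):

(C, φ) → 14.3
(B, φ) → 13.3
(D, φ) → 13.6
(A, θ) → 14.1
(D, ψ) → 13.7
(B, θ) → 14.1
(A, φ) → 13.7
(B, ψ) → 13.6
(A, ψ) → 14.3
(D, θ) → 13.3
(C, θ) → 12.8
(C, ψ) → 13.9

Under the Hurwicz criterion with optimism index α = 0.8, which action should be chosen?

A

A: 0.8·14.3 + 0.2·13.7 = 14.18
B: 0.8·14.1 + 0.2·13.3 = 13.94
C: 0.8·14.3 + 0.2·12.8 = 14
D: 0.8·13.7 + 0.2·13.3 = 13.62
Highest Hurwicz score = 14.18 → A.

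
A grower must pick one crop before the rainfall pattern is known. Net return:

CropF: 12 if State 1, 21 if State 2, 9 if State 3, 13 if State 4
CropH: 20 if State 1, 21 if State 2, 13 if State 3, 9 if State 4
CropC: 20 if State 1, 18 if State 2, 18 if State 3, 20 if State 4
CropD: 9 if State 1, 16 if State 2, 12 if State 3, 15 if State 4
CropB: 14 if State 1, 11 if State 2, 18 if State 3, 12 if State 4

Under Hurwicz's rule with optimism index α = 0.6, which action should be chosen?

CropF: 0.6·21 + 0.4·9 = 16.2
CropH: 0.6·21 + 0.4·9 = 16.2
CropC: 0.6·20 + 0.4·18 = 19.2
CropD: 0.6·16 + 0.4·9 = 13.2
CropB: 0.6·18 + 0.4·11 = 15.2
Highest Hurwicz score = 19.2 → CropC.

CropC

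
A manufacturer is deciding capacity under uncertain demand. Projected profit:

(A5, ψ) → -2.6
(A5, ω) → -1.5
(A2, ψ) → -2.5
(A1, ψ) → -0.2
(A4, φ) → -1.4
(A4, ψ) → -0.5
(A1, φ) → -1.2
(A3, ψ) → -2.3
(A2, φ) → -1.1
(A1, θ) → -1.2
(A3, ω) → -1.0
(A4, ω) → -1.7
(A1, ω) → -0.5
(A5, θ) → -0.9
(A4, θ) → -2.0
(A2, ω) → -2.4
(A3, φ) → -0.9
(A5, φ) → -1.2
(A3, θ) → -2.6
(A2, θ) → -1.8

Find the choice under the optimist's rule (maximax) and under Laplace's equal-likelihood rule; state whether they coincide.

Row maxima: A1=-0.2, A2=-1.1, A3=-0.9, A4=-0.5, A5=-0.9
Best best-case = -0.2 → A1.
Row averages: A1=-0.775, A2=-1.95, A3=-1.7, A4=-1.4, A5=-1.55
Highest average = -0.775 → A1.

maximax → A1; laplace → A1 (agree)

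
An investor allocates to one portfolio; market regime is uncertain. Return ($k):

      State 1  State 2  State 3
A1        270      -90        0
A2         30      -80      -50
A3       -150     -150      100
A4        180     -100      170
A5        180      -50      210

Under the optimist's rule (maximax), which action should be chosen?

A1

Row maxima: A1=270, A2=30, A3=100, A4=180, A5=210
Best best-case = 270 → A1.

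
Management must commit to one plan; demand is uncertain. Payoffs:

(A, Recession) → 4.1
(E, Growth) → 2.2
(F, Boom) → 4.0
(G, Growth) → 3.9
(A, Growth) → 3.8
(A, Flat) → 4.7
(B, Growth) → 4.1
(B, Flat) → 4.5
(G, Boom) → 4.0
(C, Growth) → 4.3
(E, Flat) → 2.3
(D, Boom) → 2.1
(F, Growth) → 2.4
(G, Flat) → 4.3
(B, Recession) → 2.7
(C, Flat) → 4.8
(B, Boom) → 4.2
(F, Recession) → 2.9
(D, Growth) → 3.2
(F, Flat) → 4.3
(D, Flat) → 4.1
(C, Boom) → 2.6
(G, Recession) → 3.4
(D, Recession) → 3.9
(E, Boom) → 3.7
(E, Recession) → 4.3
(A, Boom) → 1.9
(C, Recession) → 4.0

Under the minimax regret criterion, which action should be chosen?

G

Column bests: Recession=4.3, Flat=4.8, Growth=4.3, Boom=4.2.
A regrets: 0.2, 0.1, 0.5, 2.3 → max 2.3
B regrets: 1.6, 0.3, 0.2, 0.0 → max 1.6
C regrets: 0.3, 0.0, 0.0, 1.6 → max 1.6
D regrets: 0.4, 0.7, 1.1, 2.1 → max 2.1
E regrets: 0.0, 2.5, 2.1, 0.5 → max 2.5
F regrets: 1.4, 0.5, 1.9, 0.2 → max 1.9
G regrets: 0.9, 0.5, 0.4, 0.2 → max 0.9
Smallest max regret = 0.9 → G.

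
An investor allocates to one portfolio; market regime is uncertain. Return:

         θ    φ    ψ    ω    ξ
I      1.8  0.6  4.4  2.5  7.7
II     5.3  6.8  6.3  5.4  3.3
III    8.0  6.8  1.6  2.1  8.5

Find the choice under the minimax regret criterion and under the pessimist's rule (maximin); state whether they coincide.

Column bests: θ=8.0, φ=6.8, ψ=6.3, ω=5.4, ξ=8.5.
I regrets: 6.2, 6.2, 1.9, 2.9, 0.8 → max 6.2
II regrets: 2.7, 0.0, 0.0, 0.0, 5.2 → max 5.2
III regrets: 0.0, 0.0, 4.7, 3.3, 0.0 → max 4.7
Smallest max regret = 4.7 → III.
Row minima: I=0.6, II=3.3, III=1.6
Best worst-case = 3.3 → II.

minimax regret → III; maximin → II (disagree)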